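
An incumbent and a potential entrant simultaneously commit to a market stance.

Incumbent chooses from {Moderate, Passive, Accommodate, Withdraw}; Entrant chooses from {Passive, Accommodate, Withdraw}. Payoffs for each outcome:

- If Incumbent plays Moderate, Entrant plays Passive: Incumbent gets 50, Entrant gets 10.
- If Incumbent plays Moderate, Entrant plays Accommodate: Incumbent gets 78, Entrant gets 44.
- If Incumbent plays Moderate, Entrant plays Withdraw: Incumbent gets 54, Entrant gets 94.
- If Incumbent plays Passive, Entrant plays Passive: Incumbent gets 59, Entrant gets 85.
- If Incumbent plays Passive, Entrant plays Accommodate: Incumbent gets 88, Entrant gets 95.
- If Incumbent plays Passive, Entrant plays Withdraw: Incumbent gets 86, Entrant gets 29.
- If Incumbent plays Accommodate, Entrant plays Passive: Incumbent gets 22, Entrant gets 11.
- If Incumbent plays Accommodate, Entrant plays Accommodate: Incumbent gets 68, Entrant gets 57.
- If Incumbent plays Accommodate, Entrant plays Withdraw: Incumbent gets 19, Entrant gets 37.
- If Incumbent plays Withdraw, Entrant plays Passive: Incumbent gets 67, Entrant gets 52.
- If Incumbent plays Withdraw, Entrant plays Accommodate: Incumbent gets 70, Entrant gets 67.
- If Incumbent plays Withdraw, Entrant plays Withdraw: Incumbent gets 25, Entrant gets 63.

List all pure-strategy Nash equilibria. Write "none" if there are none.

(Moderate, Passive): Incumbent can switch to Passive (50 → 59). Not NE.
(Moderate, Accommodate): Incumbent can switch to Passive (78 → 88). Not NE.
(Moderate, Withdraw): Incumbent can switch to Passive (54 → 86). Not NE.
(Passive, Passive): Incumbent can switch to Withdraw (59 → 67). Not NE.
(Passive, Accommodate): Incumbent gets 88, best alternative 78; Entrant gets 95, best alternative 85. No profitable deviation — NE.
(Passive, Withdraw): Entrant can switch to Passive (29 → 85). Not NE.
(Accommodate, Passive): Incumbent can switch to Moderate (22 → 50). Not NE.
(Accommodate, Accommodate): Incumbent can switch to Moderate (68 → 78). Not NE.
(Accommodate, Withdraw): Incumbent can switch to Moderate (19 → 54). Not NE.
(Withdraw, Passive): Entrant can switch to Accommodate (52 → 67). Not NE.
(Withdraw, Accommodate): Incumbent can switch to Moderate (70 → 78). Not NE.
(The remaining 1 profile has a profitable deviation by the same check.)

The unique pure-strategy Nash equilibrium is (Passive, Accommodate).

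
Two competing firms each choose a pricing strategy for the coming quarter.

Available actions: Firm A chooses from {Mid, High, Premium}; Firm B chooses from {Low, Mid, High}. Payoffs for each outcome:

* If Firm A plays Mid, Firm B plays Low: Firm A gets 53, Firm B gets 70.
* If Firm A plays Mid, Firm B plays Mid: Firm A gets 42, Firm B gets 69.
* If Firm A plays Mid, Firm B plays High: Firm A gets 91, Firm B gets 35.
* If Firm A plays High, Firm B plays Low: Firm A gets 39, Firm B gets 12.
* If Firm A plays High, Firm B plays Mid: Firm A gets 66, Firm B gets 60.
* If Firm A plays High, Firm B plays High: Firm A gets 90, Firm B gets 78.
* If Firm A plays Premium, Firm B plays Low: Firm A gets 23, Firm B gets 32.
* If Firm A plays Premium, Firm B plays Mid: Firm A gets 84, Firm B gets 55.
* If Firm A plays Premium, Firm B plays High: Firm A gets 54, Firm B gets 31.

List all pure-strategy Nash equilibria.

(Mid, Low): Firm A gets 53, best alternative 39; Firm B gets 70, best alternative 69. No profitable deviation — NE.
(Mid, Mid): Firm A can switch to High (42 → 66). Not NE.
(Mid, High): Firm B can switch to Low (35 → 70). Not NE.
(High, Low): Firm A can switch to Mid (39 → 53). Not NE.
(High, Mid): Firm A can switch to Premium (66 → 84). Not NE.
(High, High): Firm A can switch to Mid (90 → 91). Not NE.
(Premium, Low): Firm A can switch to Mid (23 → 53). Not NE.
(Premium, Mid): Firm A gets 84, best alternative 66; Firm B gets 55, best alternative 32. No profitable deviation — NE.
(Premium, High): Firm A can switch to Mid (54 → 91). Not NE.

The pure Nash equilibria are (Mid, Low) and (Premium, Mid).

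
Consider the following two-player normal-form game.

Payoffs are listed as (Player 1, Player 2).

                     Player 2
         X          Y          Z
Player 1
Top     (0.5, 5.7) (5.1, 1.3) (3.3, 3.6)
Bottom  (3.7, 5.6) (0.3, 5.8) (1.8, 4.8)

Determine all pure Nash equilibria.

Player 1 against X: payoffs 0.5, 3.7 → best response Bottom.
Player 1 against Y: payoffs 5.1, 0.3 → best response Top.
Player 1 against Z: payoffs 3.3, 1.8 → best response Top.
Player 2 against Top: payoffs 5.7, 1.3, 3.6 → best response X.
Player 2 against Bottom: payoffs 5.6, 5.8, 4.8 → best response Y.
No profile is a mutual best response for all players.

There is no pure-strategy Nash equilibrium.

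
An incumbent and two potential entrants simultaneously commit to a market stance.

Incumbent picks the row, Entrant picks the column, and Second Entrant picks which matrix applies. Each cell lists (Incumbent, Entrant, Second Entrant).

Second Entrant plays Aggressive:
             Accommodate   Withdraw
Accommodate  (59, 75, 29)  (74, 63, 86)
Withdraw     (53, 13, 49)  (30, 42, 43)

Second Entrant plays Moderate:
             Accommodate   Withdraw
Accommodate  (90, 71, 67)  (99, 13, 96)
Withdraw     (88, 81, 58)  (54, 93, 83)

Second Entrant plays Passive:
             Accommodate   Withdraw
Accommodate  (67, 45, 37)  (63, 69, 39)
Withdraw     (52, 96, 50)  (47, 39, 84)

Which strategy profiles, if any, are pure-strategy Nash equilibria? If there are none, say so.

Incumbent against (Accommodate, Aggressive): payoffs 59, 53 → best response Accommodate.
Incumbent against (Accommodate, Moderate): payoffs 90, 88 → best response Accommodate.
Incumbent against (Accommodate, Passive): payoffs 67, 52 → best response Accommodate.
Incumbent against (Withdraw, Aggressive): payoffs 74, 30 → best response Accommodate.
Incumbent against (Withdraw, Moderate): payoffs 99, 54 → best response Accommodate.
Incumbent against (Withdraw, Passive): payoffs 63, 47 → best response Accommodate.
Entrant against (Accommodate, Aggressive): payoffs 75, 63 → best response Accommodate.
Entrant against (Accommodate, Moderate): payoffs 71, 13 → best response Accommodate.
Entrant against (Accommodate, Passive): payoffs 45, 69 → best response Withdraw.
Entrant against (Withdraw, Aggressive): payoffs 13, 42 → best response Withdraw.
Entrant against (Withdraw, Moderate): payoffs 81, 93 → best response Withdraw.
Entrant against (Withdraw, Passive): payoffs 96, 39 → best response Accommodate.
Second Entrant against (Accommodate, Accommodate): payoffs 29, 67, 37 → best response Moderate.
Second Entrant against (Accommodate, Withdraw): payoffs 86, 96, 39 → best response Moderate.
Second Entrant against (Withdraw, Accommodate): payoffs 49, 58, 50 → best response Moderate.
Second Entrant against (Withdraw, Withdraw): payoffs 43, 83, 84 → best response Passive.
Mutual best responses: (Accommodate, Accommodate, Moderate).

(Accommodate, Accommodate, Moderate)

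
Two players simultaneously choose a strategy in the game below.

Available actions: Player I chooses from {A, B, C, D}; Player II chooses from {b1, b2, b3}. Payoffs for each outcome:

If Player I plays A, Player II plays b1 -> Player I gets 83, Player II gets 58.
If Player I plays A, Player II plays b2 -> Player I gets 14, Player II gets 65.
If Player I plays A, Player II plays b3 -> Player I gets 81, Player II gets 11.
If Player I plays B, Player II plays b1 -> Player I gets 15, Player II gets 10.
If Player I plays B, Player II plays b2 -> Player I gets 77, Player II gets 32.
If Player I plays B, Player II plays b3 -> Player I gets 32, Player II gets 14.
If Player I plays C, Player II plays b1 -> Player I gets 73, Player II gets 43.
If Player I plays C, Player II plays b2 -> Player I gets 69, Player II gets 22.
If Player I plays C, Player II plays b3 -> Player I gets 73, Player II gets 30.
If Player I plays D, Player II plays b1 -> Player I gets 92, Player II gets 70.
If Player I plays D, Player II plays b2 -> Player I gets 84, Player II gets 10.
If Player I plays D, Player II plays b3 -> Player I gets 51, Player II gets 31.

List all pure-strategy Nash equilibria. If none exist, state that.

Player I against b1: payoffs 83, 15, 73, 92 → best response D.
Player I against b2: payoffs 14, 77, 69, 84 → best response D.
Player I against b3: payoffs 81, 32, 73, 51 → best response A.
Player II against A: payoffs 58, 65, 11 → best response b2.
Player II against B: payoffs 10, 32, 14 → best response b2.
Player II against C: payoffs 43, 22, 30 → best response b1.
Player II against D: payoffs 70, 10, 31 → best response b1.
Mutual best responses: (D, b1).

The unique pure-strategy Nash equilibrium is (D, b1).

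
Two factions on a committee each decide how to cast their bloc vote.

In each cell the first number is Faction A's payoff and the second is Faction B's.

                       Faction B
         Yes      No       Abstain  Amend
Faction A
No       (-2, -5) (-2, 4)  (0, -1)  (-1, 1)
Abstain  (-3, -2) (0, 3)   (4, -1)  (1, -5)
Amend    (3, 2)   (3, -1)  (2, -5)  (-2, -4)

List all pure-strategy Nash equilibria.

Mark each player's best response to every combination of opponents' strategies; a profile where every player is best-responding is a pure Nash equilibrium.
Faction A against Yes: payoffs -2, -3, 3 → best response Amend.
Faction A against No: payoffs -2, 0, 3 → best response Amend.
Faction A against Abstain: payoffs 0, 4, 2 → best response Abstain.
Faction A against Amend: payoffs -1, 1, -2 → best response Abstain.
Faction B against No: payoffs -5, 4, -1, 1 → best response No.
Faction B against Abstain: payoffs -2, 3, -1, -5 → best response No.
Faction B against Amend: payoffs 2, -1, -5, -4 → best response Yes.
Mutual best responses: (Amend, Yes).

Pure NE: (Amend, Yes)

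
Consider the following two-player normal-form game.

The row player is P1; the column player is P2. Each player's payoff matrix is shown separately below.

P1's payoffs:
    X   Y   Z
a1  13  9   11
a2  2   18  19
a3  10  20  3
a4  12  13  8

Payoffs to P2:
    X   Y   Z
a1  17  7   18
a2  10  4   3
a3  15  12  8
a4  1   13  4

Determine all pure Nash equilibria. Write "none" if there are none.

For each strategy profile, look for a profitable unilateral deviation.
(a1, X): P2 can switch to Z (17 → 18). Not NE.
(a1, Y): P1 can switch to a2 (9 → 18). Not NE.
(a1, Z): P1 can switch to a2 (11 → 19). Not NE.
(a2, X): P1 can switch to a1 (2 → 13). Not NE.
(a2, Y): P1 can switch to a3 (18 → 20). Not NE.
(a2, Z): P2 can switch to X (3 → 10). Not NE.
(a3, X): P1 can switch to a1 (10 → 13). Not NE.
(a3, Y): P2 can switch to X (12 → 15). Not NE.
(The remaining 4 profiles each have a profitable deviation by the same check.)

No pure-strategy Nash equilibrium.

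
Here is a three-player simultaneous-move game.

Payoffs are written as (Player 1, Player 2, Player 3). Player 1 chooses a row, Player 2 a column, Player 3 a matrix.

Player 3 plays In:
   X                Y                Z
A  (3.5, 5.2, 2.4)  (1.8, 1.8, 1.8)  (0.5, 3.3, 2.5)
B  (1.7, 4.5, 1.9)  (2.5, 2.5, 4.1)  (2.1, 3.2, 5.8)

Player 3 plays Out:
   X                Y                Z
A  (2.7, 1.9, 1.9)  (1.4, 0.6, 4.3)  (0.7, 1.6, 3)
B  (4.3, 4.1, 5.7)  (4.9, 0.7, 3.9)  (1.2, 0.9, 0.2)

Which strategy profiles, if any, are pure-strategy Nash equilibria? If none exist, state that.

Player 1 against (X, In): payoffs 3.5, 1.7 → best response A.
Player 1 against (X, Out): payoffs 2.7, 4.3 → best response B.
Player 1 against (Y, In): payoffs 1.8, 2.5 → best response B.
Player 1 against (Y, Out): payoffs 1.4, 4.9 → best response B.
Player 1 against (Z, In): payoffs 0.5, 2.1 → best response B.
Player 1 against (Z, Out): payoffs 0.7, 1.2 → best response B.
Player 2 against (A, In): payoffs 5.2, 1.8, 3.3 → best response X.
Player 2 against (A, Out): payoffs 1.9, 0.6, 1.6 → best response X.
Player 2 against (B, In): payoffs 4.5, 2.5, 3.2 → best response X.
Player 2 against (B, Out): payoffs 4.1, 0.7, 0.9 → best response X.
Player 3 against (A, X): payoffs 2.4, 1.9 → best response In.
Player 3 against (A, Y): payoffs 1.8, 4.3 → best response Out.
Player 3 against (A, Z): payoffs 2.5, 3 → best response Out.
Player 3 against (B, X): payoffs 1.9, 5.7 → best response Out.
Player 3 against (B, Y): payoffs 4.1, 3.9 → best response In.
Player 3 against (B, Z): payoffs 5.8, 0.2 → best response In.
Mutual best responses: (A, X, In); (B, X, Out).

The pure Nash equilibria are (A, X, In); (B, X, Out).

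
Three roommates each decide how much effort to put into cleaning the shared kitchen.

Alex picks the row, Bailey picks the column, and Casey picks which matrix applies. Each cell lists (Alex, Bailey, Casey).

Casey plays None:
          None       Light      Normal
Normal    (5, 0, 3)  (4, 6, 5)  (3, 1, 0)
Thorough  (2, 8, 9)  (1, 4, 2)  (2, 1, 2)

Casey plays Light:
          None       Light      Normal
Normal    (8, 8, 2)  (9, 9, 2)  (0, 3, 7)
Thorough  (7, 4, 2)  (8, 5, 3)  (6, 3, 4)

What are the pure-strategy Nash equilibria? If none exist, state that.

Alex against (None, None): payoffs 5, 2 → best response Normal.
Alex against (None, Light): payoffs 8, 7 → best response Normal.
Alex against (Light, None): payoffs 4, 1 → best response Normal.
Alex against (Light, Light): payoffs 9, 8 → best response Normal.
Alex against (Normal, None): payoffs 3, 2 → best response Normal.
Alex against (Normal, Light): payoffs 0, 6 → best response Thorough.
Bailey against (Normal, None): payoffs 0, 6, 1 → best response Light.
Bailey against (Normal, Light): payoffs 8, 9, 3 → best response Light.
Bailey against (Thorough, None): payoffs 8, 4, 1 → best response None.
Bailey against (Thorough, Light): payoffs 4, 5, 3 → best response Light.
Casey against (Normal, None): payoffs 3, 2 → best response None.
Casey against (Normal, Light): payoffs 5, 2 → best response None.
Casey against (Normal, Normal): payoffs 0, 7 → best response Light.
Casey against (Thorough, None): payoffs 9, 2 → best response None.
Casey against (Thorough, Light): payoffs 2, 3 → best response Light.
Casey against (Thorough, Normal): payoffs 2, 4 → best response Light.
Mutual best responses: (Normal, Light, None).

(Normal, Light, None)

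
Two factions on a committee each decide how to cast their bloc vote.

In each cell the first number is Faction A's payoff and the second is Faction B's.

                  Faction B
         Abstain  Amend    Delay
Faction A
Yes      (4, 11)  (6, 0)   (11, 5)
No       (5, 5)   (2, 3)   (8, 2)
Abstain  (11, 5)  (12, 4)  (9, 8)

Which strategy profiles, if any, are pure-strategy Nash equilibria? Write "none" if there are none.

For each player, find the best response to each opponent profile; mutual best responses are the pure NE.
Faction A against Abstain: payoffs 4, 5, 11 → best response Abstain.
Faction A against Amend: payoffs 6, 2, 12 → best response Abstain.
Faction A against Delay: payoffs 11, 8, 9 → best response Yes.
Faction B against Yes: payoffs 11, 0, 5 → best response Abstain.
Faction B against No: payoffs 5, 3, 2 → best response Abstain.
Faction B against Abstain: payoffs 5, 4, 8 → best response Delay.
No profile is a mutual best response for all players.

No pure-strategy Nash equilibrium.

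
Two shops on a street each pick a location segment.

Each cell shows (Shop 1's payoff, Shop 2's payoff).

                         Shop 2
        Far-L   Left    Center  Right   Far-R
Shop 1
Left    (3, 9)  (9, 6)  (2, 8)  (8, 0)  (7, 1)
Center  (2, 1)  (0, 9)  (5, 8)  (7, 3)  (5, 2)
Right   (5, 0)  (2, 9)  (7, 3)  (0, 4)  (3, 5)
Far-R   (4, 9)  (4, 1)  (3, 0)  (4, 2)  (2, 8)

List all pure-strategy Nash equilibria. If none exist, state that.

This game has no pure Nash equilibrium.

Shop 1 against Far-L: payoffs 3, 2, 5, 4 → best response Right.
Shop 1 against Left: payoffs 9, 0, 2, 4 → best response Left.
Shop 1 against Center: payoffs 2, 5, 7, 3 → best response Right.
Shop 1 against Right: payoffs 8, 7, 0, 4 → best response Left.
Shop 1 against Far-R: payoffs 7, 5, 3, 2 → best response Left.
Shop 2 against Left: payoffs 9, 6, 8, 0, 1 → best response Far-L.
Shop 2 against Center: payoffs 1, 9, 8, 3, 2 → best response Left.
Shop 2 against Right: payoffs 0, 9, 3, 4, 5 → best response Left.
Shop 2 against Far-R: payoffs 9, 1, 0, 2, 8 → best response Far-L.
No profile is a mutual best response for all players.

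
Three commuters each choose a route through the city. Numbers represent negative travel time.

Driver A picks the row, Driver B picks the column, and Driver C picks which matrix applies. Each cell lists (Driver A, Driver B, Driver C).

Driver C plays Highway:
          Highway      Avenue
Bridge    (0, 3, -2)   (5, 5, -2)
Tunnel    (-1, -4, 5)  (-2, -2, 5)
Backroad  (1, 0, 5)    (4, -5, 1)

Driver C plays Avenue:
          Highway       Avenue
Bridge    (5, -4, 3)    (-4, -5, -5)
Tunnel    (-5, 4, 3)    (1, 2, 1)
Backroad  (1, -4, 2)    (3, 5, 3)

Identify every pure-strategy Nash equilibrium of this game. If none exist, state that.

For each strategy profile, look for a profitable unilateral deviation.
(Bridge, Highway, Highway): Driver A can switch to Backroad (0 → 1). Not NE.
(Bridge, Highway, Avenue): Driver A gets 5, best alternative 1; Driver B gets -4, best alternative -5; Driver C gets 3, best alternative -2. No profitable deviation — NE.
(Bridge, Avenue, Highway): Driver A gets 5, best alternative 4; Driver B gets 5, best alternative 3; Driver C gets -2, best alternative -5. No profitable deviation — NE.
(Bridge, Avenue, Avenue): Driver A can switch to Tunnel (-4 → 1). Not NE.
(Tunnel, Highway, Highway): Driver A can switch to Bridge (-1 → 0). Not NE.
(Tunnel, Highway, Avenue): Driver A can switch to Bridge (-5 → 5). Not NE.
(Tunnel, Avenue, Highway): Driver A can switch to Bridge (-2 → 5). Not NE.
(Tunnel, Avenue, Avenue): Driver A can switch to Backroad (1 → 3). Not NE.
(Backroad, Highway, Highway): Driver A gets 1, best alternative 0; Driver B gets 0, best alternative -5; Driver C gets 5, best alternative 2. No profitable deviation — NE.
(Backroad, Highway, Avenue): Driver A can switch to Bridge (1 → 5). Not NE.
(Backroad, Avenue, Highway): Driver A can switch to Bridge (4 → 5). Not NE.
(Backroad, Avenue, Avenue): Driver A gets 3, best alternative 1; Driver B gets 5, best alternative -4; Driver C gets 3, best alternative 1. No profitable deviation — NE.

(Bridge, Highway, Avenue), (Bridge, Avenue, Highway), (Backroad, Highway, Highway), (Backroad, Avenue, Avenue)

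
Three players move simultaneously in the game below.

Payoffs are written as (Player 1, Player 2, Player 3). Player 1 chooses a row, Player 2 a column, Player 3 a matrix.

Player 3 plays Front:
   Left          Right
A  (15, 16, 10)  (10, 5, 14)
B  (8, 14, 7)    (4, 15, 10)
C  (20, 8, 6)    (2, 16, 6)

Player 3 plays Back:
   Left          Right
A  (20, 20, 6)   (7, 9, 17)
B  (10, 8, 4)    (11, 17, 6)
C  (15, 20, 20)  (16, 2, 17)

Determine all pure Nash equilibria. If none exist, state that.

No pure-strategy Nash equilibrium.

Check each profile: it is a Nash equilibrium iff no player can strictly gain by switching unilaterally.
(A, Left, Front): Player 1 can switch to C (15 → 20). Not NE.
(A, Left, Back): Player 3 can switch to Front (6 → 10). Not NE.
(A, Right, Front): Player 2 can switch to Left (5 → 16). Not NE.
(A, Right, Back): Player 1 can switch to B (7 → 11). Not NE.
(B, Left, Front): Player 1 can switch to A (8 → 15). Not NE.
(B, Left, Back): Player 1 can switch to A (10 → 20). Not NE.
(The remaining 6 profiles each have a profitable deviation by the same check.)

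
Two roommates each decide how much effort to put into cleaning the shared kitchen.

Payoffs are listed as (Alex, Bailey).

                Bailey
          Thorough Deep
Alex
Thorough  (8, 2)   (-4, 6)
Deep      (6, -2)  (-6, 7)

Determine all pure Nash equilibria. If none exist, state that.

(Thorough, Deep)

Alex against Thorough: payoffs 8, 6 → best response Thorough.
Alex against Deep: payoffs -4, -6 → best response Thorough.
Bailey against Thorough: payoffs 2, 6 → best response Deep.
Bailey against Deep: payoffs -2, 7 → best response Deep.
Mutual best responses: (Thorough, Deep).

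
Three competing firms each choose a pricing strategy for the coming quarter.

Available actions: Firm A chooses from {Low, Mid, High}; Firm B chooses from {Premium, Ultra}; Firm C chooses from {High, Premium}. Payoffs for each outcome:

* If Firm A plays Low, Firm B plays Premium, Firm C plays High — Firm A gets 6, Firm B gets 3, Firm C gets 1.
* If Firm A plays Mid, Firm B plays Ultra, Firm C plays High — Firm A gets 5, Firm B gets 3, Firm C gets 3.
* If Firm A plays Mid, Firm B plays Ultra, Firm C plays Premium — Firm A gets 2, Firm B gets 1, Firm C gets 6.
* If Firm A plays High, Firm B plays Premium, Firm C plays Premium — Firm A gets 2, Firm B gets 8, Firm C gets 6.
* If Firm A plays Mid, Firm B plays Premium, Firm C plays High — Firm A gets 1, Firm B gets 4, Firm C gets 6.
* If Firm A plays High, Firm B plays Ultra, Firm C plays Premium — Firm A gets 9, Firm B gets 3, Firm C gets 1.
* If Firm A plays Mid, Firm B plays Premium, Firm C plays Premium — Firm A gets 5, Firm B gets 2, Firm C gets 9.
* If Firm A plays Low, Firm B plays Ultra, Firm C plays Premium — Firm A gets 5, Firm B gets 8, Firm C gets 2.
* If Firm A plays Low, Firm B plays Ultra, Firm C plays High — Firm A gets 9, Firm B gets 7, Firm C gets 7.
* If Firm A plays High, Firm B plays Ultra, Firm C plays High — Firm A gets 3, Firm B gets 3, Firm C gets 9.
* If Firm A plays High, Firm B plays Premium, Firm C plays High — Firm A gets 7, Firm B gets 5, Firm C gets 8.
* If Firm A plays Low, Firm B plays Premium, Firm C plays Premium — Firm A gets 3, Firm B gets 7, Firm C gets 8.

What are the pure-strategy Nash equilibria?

Pure-strategy Nash equilibria: (Low, Ultra, High); (Mid, Premium, Premium); (High, Premium, High)

(Low, Premium, High): Firm A can switch to High (6 → 7). Not NE.
(Low, Premium, Premium): Firm A can switch to Mid (3 → 5). Not NE.
(Low, Ultra, High): Firm A gets 9, best alternative 5; Firm B gets 7, best alternative 3; Firm C gets 7, best alternative 2. No profitable deviation — NE.
(Low, Ultra, Premium): Firm A can switch to High (5 → 9). Not NE.
(Mid, Premium, High): Firm A can switch to Low (1 → 6). Not NE.
(Mid, Premium, Premium): Firm A gets 5, best alternative 3; Firm B gets 2, best alternative 1; Firm C gets 9, best alternative 6. No profitable deviation — NE.
(Mid, Ultra, High): Firm A can switch to Low (5 → 9). Not NE.
(Mid, Ultra, Premium): Firm A can switch to Low (2 → 5). Not NE.
(High, Premium, High): Firm A gets 7, best alternative 6; Firm B gets 5, best alternative 3; Firm C gets 8, best alternative 6. No profitable deviation — NE.
(The remaining 3 profiles each have a profitable deviation by the same check.)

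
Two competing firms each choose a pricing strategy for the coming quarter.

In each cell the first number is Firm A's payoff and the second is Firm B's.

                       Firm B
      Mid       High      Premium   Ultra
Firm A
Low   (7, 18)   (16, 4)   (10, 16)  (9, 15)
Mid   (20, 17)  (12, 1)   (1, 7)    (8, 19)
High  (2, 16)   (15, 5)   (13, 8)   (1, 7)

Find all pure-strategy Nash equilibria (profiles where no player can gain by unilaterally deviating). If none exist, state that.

This game has no pure Nash equilibrium.

Firm A against Mid: payoffs 7, 20, 2 → best response Mid.
Firm A against High: payoffs 16, 12, 15 → best response Low.
Firm A against Premium: payoffs 10, 1, 13 → best response High.
Firm A against Ultra: payoffs 9, 8, 1 → best response Low.
Firm B against Low: payoffs 18, 4, 16, 15 → best response Mid.
Firm B against Mid: payoffs 17, 1, 7, 19 → best response Ultra.
Firm B against High: payoffs 16, 5, 8, 7 → best response Mid.
No profile is a mutual best response for all players.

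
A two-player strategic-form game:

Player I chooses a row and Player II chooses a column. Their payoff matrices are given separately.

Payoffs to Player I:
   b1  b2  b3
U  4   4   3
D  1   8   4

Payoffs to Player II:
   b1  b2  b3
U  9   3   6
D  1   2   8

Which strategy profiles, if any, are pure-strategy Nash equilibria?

The pure Nash equilibria are (U, b1), (D, b3).

Player I against b1: payoffs 4, 1 → best response U.
Player I against b2: payoffs 4, 8 → best response D.
Player I against b3: payoffs 3, 4 → best response D.
Player II against U: payoffs 9, 3, 6 → best response b1.
Player II against D: payoffs 1, 2, 8 → best response b3.
Mutual best responses: (U, b1); (D, b3).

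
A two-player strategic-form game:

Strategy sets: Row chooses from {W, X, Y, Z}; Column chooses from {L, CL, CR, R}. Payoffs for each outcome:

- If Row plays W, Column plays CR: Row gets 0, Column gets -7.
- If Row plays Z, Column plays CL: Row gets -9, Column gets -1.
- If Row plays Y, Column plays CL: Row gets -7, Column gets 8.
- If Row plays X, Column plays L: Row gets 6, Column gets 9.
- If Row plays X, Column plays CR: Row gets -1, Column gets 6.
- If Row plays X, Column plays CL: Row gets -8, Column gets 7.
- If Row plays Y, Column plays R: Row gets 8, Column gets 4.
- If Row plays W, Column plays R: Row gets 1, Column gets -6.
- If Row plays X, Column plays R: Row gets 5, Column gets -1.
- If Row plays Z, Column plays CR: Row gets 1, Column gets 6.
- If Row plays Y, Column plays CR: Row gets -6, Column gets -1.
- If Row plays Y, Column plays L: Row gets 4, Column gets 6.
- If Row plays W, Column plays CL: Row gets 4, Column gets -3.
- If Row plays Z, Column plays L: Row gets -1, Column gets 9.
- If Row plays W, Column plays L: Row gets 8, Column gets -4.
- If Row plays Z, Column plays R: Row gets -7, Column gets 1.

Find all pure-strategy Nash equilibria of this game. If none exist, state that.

Pure NE: (W, CL)

For each player, find the best response to each opponent profile; mutual best responses are the pure NE.
Row against L: payoffs 8, 6, 4, -1 → best response W.
Row against CL: payoffs 4, -8, -7, -9 → best response W.
Row against CR: payoffs 0, -1, -6, 1 → best response Z.
Row against R: payoffs 1, 5, 8, -7 → best response Y.
Column against W: payoffs -4, -3, -7, -6 → best response CL.
Column against X: payoffs 9, 7, 6, -1 → best response L.
Column against Y: payoffs 6, 8, -1, 4 → best response CL.
Column against Z: payoffs 9, -1, 6, 1 → best response L.
Mutual best responses: (W, CL).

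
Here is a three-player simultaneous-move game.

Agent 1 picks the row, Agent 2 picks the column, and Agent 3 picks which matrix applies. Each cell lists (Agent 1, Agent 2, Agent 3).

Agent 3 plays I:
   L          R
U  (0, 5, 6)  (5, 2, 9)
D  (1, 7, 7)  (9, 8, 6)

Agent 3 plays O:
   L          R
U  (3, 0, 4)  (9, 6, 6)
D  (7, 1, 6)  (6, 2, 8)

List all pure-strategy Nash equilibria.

Agent 1 against (L, I): payoffs 0, 1 → best response D.
Agent 1 against (L, O): payoffs 3, 7 → best response D.
Agent 1 against (R, I): payoffs 5, 9 → best response D.
Agent 1 against (R, O): payoffs 9, 6 → best response U.
Agent 2 against (U, I): payoffs 5, 2 → best response L.
Agent 2 against (U, O): payoffs 0, 6 → best response R.
Agent 2 against (D, I): payoffs 7, 8 → best response R.
Agent 2 against (D, O): payoffs 1, 2 → best response R.
Agent 3 against (U, L): payoffs 6, 4 → best response I.
Agent 3 against (U, R): payoffs 9, 6 → best response I.
Agent 3 against (D, L): payoffs 7, 6 → best response I.
Agent 3 against (D, R): payoffs 6, 8 → best response O.
No profile is a mutual best response for all players.

This game has no pure Nash equilibrium.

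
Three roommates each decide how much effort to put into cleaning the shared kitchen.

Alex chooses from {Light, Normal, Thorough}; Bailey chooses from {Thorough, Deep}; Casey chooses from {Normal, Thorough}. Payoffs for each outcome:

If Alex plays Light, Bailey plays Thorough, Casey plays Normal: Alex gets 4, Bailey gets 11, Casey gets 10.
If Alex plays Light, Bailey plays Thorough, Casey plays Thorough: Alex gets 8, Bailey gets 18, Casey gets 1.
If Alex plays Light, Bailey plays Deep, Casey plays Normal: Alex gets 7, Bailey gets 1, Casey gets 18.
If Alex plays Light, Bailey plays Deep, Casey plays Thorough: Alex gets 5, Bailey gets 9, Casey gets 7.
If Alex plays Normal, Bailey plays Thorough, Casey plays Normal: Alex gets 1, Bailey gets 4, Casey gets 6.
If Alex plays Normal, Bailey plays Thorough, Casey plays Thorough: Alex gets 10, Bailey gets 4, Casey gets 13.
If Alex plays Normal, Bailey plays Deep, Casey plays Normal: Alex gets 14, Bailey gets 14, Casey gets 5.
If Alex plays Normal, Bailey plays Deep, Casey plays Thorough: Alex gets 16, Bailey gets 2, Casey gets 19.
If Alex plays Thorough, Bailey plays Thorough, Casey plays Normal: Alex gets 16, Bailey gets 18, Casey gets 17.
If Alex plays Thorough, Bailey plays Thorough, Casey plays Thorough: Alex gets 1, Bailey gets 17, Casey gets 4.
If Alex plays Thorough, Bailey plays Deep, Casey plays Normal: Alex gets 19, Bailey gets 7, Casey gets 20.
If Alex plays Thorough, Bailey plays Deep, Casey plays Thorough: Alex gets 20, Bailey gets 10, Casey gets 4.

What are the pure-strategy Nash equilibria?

(Light, Thorough, Normal): Alex can switch to Thorough (4 → 16). Not NE.
(Light, Thorough, Thorough): Alex can switch to Normal (8 → 10). Not NE.
(Light, Deep, Normal): Alex can switch to Normal (7 → 14). Not NE.
(Light, Deep, Thorough): Alex can switch to Normal (5 → 16). Not NE.
(Normal, Thorough, Normal): Alex can switch to Light (1 → 4). Not NE.
(Normal, Thorough, Thorough): Alex gets 10, best alternative 8; Bailey gets 4, best alternative 2; Casey gets 13, best alternative 6. No profitable deviation — NE.
(Normal, Deep, Normal): Alex can switch to Thorough (14 → 19). Not NE.
(Normal, Deep, Thorough): Alex can switch to Thorough (16 → 20). Not NE.
(Thorough, Thorough, Normal): Alex gets 16, best alternative 4; Bailey gets 18, best alternative 7; Casey gets 17, best alternative 4. No profitable deviation — NE.
(Thorough, Thorough, Thorough): Alex can switch to Light (1 → 8). Not NE.
(Thorough, Deep, Normal): Bailey can switch to Thorough (7 → 18). Not NE.
(Thorough, Deep, Thorough): Bailey can switch to Thorough (10 → 17). Not NE.

Pure-strategy Nash equilibria: (Normal, Thorough, Thorough); (Thorough, Thorough, Normal)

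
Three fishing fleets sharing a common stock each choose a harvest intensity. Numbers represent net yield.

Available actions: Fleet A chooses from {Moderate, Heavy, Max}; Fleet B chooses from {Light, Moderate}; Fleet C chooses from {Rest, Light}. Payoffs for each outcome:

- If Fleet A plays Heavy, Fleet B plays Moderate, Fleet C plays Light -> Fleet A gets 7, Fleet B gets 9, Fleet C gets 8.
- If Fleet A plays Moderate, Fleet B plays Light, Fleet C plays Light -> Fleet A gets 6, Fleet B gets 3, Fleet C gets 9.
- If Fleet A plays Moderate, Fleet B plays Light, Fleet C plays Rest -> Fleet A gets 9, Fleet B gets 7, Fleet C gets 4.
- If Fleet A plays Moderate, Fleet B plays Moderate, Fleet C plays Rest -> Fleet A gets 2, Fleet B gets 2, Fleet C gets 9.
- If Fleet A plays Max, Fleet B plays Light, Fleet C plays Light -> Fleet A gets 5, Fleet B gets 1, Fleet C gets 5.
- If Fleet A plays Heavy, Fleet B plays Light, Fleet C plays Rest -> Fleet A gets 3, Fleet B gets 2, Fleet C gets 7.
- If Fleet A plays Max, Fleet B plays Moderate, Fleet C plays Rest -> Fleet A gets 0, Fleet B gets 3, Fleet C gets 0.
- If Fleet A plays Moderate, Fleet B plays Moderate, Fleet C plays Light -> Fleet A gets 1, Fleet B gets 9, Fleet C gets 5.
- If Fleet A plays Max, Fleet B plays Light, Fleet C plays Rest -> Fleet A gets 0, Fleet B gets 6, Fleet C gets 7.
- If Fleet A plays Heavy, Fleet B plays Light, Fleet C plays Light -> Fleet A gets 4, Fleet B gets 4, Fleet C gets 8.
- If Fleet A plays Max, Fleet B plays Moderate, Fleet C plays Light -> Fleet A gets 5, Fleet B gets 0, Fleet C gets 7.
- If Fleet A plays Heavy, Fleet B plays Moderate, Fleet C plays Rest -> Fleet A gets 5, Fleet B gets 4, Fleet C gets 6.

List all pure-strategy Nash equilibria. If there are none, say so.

(Heavy, Moderate, Light)

Fleet A against (Light, Rest): payoffs 9, 3, 0 → best response Moderate.
Fleet A against (Light, Light): payoffs 6, 4, 5 → best response Moderate.
Fleet A against (Moderate, Rest): payoffs 2, 5, 0 → best response Heavy.
Fleet A against (Moderate, Light): payoffs 1, 7, 5 → best response Heavy.
Fleet B against (Moderate, Rest): payoffs 7, 2 → best response Light.
Fleet B against (Moderate, Light): payoffs 3, 9 → best response Moderate.
Fleet B against (Heavy, Rest): payoffs 2, 4 → best response Moderate.
Fleet B against (Heavy, Light): payoffs 4, 9 → best response Moderate.
Fleet B against (Max, Rest): payoffs 6, 3 → best response Light.
Fleet B against (Max, Light): payoffs 1, 0 → best response Light.
Fleet C against (Moderate, Light): payoffs 4, 9 → best response Light.
Fleet C against (Moderate, Moderate): payoffs 9, 5 → best response Rest.
Fleet C against (Heavy, Light): payoffs 7, 8 → best response Light.
Fleet C against (Heavy, Moderate): payoffs 6, 8 → best response Light.
Fleet C against (Max, Light): payoffs 7, 5 → best response Rest.
Fleet C against (Max, Moderate): payoffs 0, 7 → best response Light.
Mutual best responses: (Heavy, Moderate, Light).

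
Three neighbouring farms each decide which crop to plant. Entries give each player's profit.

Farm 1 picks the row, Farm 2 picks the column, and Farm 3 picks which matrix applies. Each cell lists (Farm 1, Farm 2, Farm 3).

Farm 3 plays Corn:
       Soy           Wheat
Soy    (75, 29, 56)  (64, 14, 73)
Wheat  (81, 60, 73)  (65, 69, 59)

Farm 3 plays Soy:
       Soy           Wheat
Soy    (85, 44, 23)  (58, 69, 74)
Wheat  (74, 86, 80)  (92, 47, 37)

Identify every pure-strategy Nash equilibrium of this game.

(Wheat, Wheat, Corn)

Farm 1 against (Soy, Corn): payoffs 75, 81 → best response Wheat.
Farm 1 against (Soy, Soy): payoffs 85, 74 → best response Soy.
Farm 1 against (Wheat, Corn): payoffs 64, 65 → best response Wheat.
Farm 1 against (Wheat, Soy): payoffs 58, 92 → best response Wheat.
Farm 2 against (Soy, Corn): payoffs 29, 14 → best response Soy.
Farm 2 against (Soy, Soy): payoffs 44, 69 → best response Wheat.
Farm 2 against (Wheat, Corn): payoffs 60, 69 → best response Wheat.
Farm 2 against (Wheat, Soy): payoffs 86, 47 → best response Soy.
Farm 3 against (Soy, Soy): payoffs 56, 23 → best response Corn.
Farm 3 against (Soy, Wheat): payoffs 73, 74 → best response Soy.
Farm 3 against (Wheat, Soy): payoffs 73, 80 → best response Soy.
Farm 3 against (Wheat, Wheat): payoffs 59, 37 → best response Corn.
Mutual best responses: (Wheat, Wheat, Corn).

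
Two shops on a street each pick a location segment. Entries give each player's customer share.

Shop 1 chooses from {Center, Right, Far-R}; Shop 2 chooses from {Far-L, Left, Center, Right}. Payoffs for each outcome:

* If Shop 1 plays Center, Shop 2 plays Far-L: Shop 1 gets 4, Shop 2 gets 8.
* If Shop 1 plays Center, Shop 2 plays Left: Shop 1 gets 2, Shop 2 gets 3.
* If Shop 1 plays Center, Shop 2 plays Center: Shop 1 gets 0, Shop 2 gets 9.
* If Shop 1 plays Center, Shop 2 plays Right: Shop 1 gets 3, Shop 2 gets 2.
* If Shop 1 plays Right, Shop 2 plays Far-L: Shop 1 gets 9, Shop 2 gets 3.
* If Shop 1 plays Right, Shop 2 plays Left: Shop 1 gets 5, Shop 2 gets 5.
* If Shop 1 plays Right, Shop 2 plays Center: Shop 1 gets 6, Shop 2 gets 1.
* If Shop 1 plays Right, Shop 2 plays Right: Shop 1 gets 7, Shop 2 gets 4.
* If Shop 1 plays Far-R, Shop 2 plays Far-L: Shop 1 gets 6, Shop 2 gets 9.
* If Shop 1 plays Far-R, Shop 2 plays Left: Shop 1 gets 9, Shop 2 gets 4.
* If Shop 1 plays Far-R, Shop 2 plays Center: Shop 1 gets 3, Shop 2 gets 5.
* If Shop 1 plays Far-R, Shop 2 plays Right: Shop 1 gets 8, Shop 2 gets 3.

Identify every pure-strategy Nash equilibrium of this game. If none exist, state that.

No pure-strategy Nash equilibrium.

Shop 1 against Far-L: payoffs 4, 9, 6 → best response Right.
Shop 1 against Left: payoffs 2, 5, 9 → best response Far-R.
Shop 1 against Center: payoffs 0, 6, 3 → best response Right.
Shop 1 against Right: payoffs 3, 7, 8 → best response Far-R.
Shop 2 against Center: payoffs 8, 3, 9, 2 → best response Center.
Shop 2 against Right: payoffs 3, 5, 1, 4 → best response Left.
Shop 2 against Far-R: payoffs 9, 4, 5, 3 → best response Far-L.
No profile is a mutual best response for all players.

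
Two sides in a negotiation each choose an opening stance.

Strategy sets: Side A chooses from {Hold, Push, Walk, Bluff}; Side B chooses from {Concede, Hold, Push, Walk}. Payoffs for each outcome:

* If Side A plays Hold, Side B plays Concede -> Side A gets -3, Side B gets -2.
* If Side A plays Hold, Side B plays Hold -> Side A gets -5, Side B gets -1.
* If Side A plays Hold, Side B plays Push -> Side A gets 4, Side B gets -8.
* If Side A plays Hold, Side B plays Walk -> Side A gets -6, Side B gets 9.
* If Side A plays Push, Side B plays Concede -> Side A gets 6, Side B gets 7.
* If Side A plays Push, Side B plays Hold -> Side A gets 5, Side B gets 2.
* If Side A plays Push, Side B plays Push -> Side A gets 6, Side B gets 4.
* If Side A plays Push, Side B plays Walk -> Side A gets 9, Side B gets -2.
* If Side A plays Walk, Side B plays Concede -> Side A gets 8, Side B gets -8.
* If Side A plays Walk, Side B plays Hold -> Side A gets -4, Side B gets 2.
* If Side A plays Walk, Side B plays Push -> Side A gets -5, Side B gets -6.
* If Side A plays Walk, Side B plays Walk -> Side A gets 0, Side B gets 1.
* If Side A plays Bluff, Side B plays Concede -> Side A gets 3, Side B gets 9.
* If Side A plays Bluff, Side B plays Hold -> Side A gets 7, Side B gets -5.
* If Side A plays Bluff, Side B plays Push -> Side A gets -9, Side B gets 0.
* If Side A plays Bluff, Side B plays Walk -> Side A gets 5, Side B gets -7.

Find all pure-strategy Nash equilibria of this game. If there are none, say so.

This game has no pure Nash equilibrium.

Side A against Concede: payoffs -3, 6, 8, 3 → best response Walk.
Side A against Hold: payoffs -5, 5, -4, 7 → best response Bluff.
Side A against Push: payoffs 4, 6, -5, -9 → best response Push.
Side A against Walk: payoffs -6, 9, 0, 5 → best response Push.
Side B against Hold: payoffs -2, -1, -8, 9 → best response Walk.
Side B against Push: payoffs 7, 2, 4, -2 → best response Concede.
Side B against Walk: payoffs -8, 2, -6, 1 → best response Hold.
Side B against Bluff: payoffs 9, -5, 0, -7 → best response Concede.
No profile is a mutual best response for all players.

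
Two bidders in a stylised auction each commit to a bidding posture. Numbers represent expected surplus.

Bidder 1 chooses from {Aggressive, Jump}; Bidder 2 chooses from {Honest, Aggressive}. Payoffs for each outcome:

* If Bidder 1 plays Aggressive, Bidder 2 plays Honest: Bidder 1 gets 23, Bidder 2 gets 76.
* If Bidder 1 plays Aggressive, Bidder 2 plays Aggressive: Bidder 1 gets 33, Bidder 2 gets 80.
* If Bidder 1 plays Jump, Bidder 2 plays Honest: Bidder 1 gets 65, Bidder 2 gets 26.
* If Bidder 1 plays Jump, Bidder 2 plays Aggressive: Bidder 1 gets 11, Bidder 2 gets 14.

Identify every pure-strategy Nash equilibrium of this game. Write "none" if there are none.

(Aggressive, Honest): Bidder 1 can switch to Jump (23 → 65). Not NE.
(Aggressive, Aggressive): Bidder 1 gets 33, best alternative 11; Bidder 2 gets 80, best alternative 76. No profitable deviation — NE.
(Jump, Honest): Bidder 1 gets 65, best alternative 23; Bidder 2 gets 26, best alternative 14. No profitable deviation — NE.
(Jump, Aggressive): Bidder 1 can switch to Aggressive (11 → 33). Not NE.

Pure-strategy Nash equilibria: (Aggressive, Aggressive); (Jump, Honest)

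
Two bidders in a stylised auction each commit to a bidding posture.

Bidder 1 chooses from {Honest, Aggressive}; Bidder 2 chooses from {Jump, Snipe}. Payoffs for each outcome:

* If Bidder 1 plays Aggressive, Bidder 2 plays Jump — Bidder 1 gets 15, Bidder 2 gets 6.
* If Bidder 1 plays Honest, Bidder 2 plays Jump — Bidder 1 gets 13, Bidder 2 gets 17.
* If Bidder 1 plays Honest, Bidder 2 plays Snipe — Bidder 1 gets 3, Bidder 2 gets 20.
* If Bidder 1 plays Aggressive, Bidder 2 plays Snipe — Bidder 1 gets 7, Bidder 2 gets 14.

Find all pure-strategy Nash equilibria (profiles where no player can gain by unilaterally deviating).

The unique pure-strategy Nash equilibrium is (Aggressive, Snipe).

(Honest, Jump): Bidder 1 can switch to Aggressive (13 → 15). Not NE.
(Honest, Snipe): Bidder 1 can switch to Aggressive (3 → 7). Not NE.
(Aggressive, Jump): Bidder 2 can switch to Snipe (6 → 14). Not NE.
(Aggressive, Snipe): Bidder 1 gets 7, best alternative 3; Bidder 2 gets 14, best alternative 6. No profitable deviation — NE.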